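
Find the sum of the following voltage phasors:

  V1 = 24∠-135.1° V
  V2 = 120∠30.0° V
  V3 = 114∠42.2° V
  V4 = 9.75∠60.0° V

Step 1 — Convert each phasor to rectangular form:
  V1 = 24·(cos(-135.1°) + j·sin(-135.1°)) = -17 - j16.94 V
  V2 = 120·(cos(30.0°) + j·sin(30.0°)) = 103.9 + j60 V
  V3 = 114·(cos(42.2°) + j·sin(42.2°)) = 84.45 + j76.58 V
  V4 = 9.75·(cos(60.0°) + j·sin(60.0°)) = 4.875 + j8.444 V
Step 2 — Sum components: V_total = 176.2 + j128.1 V.
Step 3 — Convert to polar: |V_total| = 217.9 V, ∠V_total = 36.0°.

V_total = 217.9∠36.0° V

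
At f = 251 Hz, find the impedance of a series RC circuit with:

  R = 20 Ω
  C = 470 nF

Step 1 — Angular frequency: ω = 2π·f = 2π·251 = 1577 rad/s.
Step 2 — Component impedances:
  R: Z = R = 20 Ω
  C: Z = 1/(jωC) = -j/(ω·C) = 0 - j1349 Ω
Step 3 — Series combination: Z_total = R + C = 20 - j1349 Ω = 1349∠-89.2° Ω.

Z = 20 - j1349 Ω = 1349∠-89.2° Ω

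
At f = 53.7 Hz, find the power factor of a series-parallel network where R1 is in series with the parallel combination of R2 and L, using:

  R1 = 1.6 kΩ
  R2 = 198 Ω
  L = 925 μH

Step 1 — Angular frequency: ω = 2π·f = 2π·53.7 = 337.4 rad/s.
Step 2 — Component impedances:
  R1: Z = R = 1600 Ω
  R2: Z = R = 198 Ω
  L: Z = jωL = j·337.4·0.000925 = 0 + j0.3121 Ω
Step 3 — Parallel branch: R2 || L = 1/(1/R2 + 1/L) = 0.000492 + j0.3121 Ω.
Step 4 — Series with R1: Z_total = R1 + (R2 || L) = 1600 + j0.3121 Ω = 1600∠0.0° Ω.
Step 5 — Power factor: PF = cos(φ) = Re(Z)/|Z| = 1600/1600 = 1.
Step 6 — Type: Im(Z) = 0.3121 ⇒ lagging (phase φ = 0.0°).

PF = 1 (lagging, φ = 0.0°)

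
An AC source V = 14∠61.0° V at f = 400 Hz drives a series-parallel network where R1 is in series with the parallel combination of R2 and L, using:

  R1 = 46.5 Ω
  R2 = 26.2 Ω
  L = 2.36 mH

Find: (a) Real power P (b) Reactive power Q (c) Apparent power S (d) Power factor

Step 1 — Angular frequency: ω = 2π·f = 2π·400 = 2513 rad/s.
Step 2 — Component impedances:
  R1: Z = R = 46.5 Ω
  R2: Z = R = 26.2 Ω
  L: Z = jωL = j·2513·0.00236 = 0 + j5.931 Ω
Step 3 — Parallel branch: R2 || L = 1/(1/R2 + 1/L) = 1.277 + j5.642 Ω.
Step 4 — Series with R1: Z_total = R1 + (R2 || L) = 47.78 + j5.642 Ω = 48.11∠6.7° Ω.
Step 5 — Source phasor: V = 14∠61.0° V = 6.787 + j12.24 V.
Step 6 — Current: I = V / Z = 0.17 + j0.2362 A = 0.291∠54.3° A.
Step 7 — Complex power: S = V·I* = 4.046 + j0.4778 VA.
Step 8 — Real power: P = Re(S) = 4.046 W.
Step 9 — Reactive power: Q = Im(S) = 0.4778 VAR.
Step 10 — Apparent power: |S| = 4.074 VA.
Step 11 — Power factor: PF = P/|S| = 0.9931 (lagging).

(a) P = 4.046 W  (b) Q = 0.4778 VAR  (c) S = 4.074 VA  (d) PF = 0.9931 (lagging)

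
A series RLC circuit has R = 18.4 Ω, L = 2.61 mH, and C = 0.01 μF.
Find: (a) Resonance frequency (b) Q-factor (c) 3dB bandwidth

Step 1 — Resonance condition Im(Z)=0 gives ω₀ = 1/√(LC).
Step 2 — ω₀ = 1/√(0.00261·1e-08) = 1.957e+05 rad/s.
Step 3 — f₀ = ω₀/(2π) = 3.115e+04 Hz.
Step 4 — Series Q: Q = ω₀L/R = 1.957e+05·0.00261/18.4 = 27.77.
Step 5 — 3dB bandwidth: Δω = ω₀/Q = 7050 rad/s; BW = Δω/(2π) = 1122 Hz.

(a) f₀ = 3.115e+04 Hz  (b) Q = 27.77  (c) BW = 1122 Hz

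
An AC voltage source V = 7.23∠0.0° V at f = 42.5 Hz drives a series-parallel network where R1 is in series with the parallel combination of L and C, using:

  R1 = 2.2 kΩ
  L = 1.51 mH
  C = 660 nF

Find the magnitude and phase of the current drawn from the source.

Step 1 — Angular frequency: ω = 2π·f = 2π·42.5 = 267 rad/s.
Step 2 — Component impedances:
  R1: Z = R = 2200 Ω
  L: Z = jωL = j·267·0.00151 = 0 + j0.4032 Ω
  C: Z = 1/(jωC) = -j/(ω·C) = 0 - j5674 Ω
Step 3 — Parallel branch: L || C = 1/(1/L + 1/C) = 0 + j0.4033 Ω.
Step 4 — Series with R1: Z_total = R1 + (L || C) = 2200 + j0.4033 Ω = 2200∠0.0° Ω.
Step 5 — Source phasor: V = 7.23∠0.0° V = 7.23 V.
Step 6 — Ohm's law: I = V / Z_total = (7.23) / (2200 + j0.4033) = 0.003286 - j6.024e-07 A.
Step 7 — Convert to polar: |I| = 0.003286 A, ∠I = -0.0°.

I = 0.003286∠-0.0° A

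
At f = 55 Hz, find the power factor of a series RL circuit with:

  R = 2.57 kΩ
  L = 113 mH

Step 1 — Angular frequency: ω = 2π·f = 2π·55 = 345.6 rad/s.
Step 2 — Component impedances:
  R: Z = R = 2570 Ω
  L: Z = jωL = j·345.6·0.113 = 0 + j39.05 Ω
Step 3 — Series combination: Z_total = R + L = 2570 + j39.05 Ω = 2570∠0.9° Ω.
Step 4 — Power factor: PF = cos(φ) = Re(Z)/|Z| = 2570/2570.3 = 0.9999.
Step 5 — Type: Im(Z) = 39.05 ⇒ lagging (phase φ = 0.9°).

PF = 0.9999 (lagging, φ = 0.9°)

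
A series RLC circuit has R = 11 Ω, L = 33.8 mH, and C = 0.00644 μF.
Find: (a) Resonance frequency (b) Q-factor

Step 1 — Resonance condition Im(Z)=0 gives ω₀ = 1/√(LC).
Step 2 — ω₀ = 1/√(0.0338·6.44e-09) = 6.778e+04 rad/s.
Step 3 — f₀ = ω₀/(2π) = 1.079e+04 Hz.
Step 4 — Series Q: Q = ω₀L/R = 6.778e+04·0.0338/11 = 208.3.

(a) f₀ = 1.079e+04 Hz  (b) Q = 208.3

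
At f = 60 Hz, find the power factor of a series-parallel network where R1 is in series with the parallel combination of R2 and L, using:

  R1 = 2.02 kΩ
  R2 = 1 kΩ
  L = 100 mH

Step 1 — Angular frequency: ω = 2π·f = 2π·60 = 377 rad/s.
Step 2 — Component impedances:
  R1: Z = R = 2020 Ω
  R2: Z = R = 1000 Ω
  L: Z = jωL = j·377·0.1 = 0 + j37.7 Ω
Step 3 — Parallel branch: R2 || L = 1/(1/R2 + 1/L) = 1.419 + j37.65 Ω.
Step 4 — Series with R1: Z_total = R1 + (R2 || L) = 2021 + j37.65 Ω = 2022∠1.1° Ω.
Step 5 — Power factor: PF = cos(φ) = Re(Z)/|Z| = 2021.4/2021.8 = 0.9998.
Step 6 — Type: Im(Z) = 37.65 ⇒ lagging (phase φ = 1.1°).

PF = 0.9998 (lagging, φ = 1.1°)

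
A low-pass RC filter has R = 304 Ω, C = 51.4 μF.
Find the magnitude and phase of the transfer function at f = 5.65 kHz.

Step 1 — Angular frequency: ω = 2π·5650 = 3.55e+04 rad/s.
Step 2 — Transfer function: H(jω) = 1/(1 + jωRC).
Step 3 — Denominator: 1 + jωRC = 1 + j·3.55e+04·304·5.14e-05 = 1 + j554.7.
Step 4 — H = 3.25e-06 - j0.001803.
Step 5 — Magnitude: |H| = 0.001803 (-54.9 dB); phase: φ = -89.9°.

|H| = 0.001803 (-54.9 dB), φ = -89.9°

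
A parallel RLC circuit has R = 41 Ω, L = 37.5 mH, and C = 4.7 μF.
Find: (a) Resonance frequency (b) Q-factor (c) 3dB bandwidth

Step 1 — Resonance: ω₀ = 1/√(LC) = 1/√(0.0375·4.7e-06) = 2382 rad/s.
Step 2 — f₀ = ω₀/(2π) = 379.1 Hz.
Step 3 — Parallel Q: Q = R/(ω₀L) = 41/(2382·0.0375) = 0.459.
Step 4 — Bandwidth: Δω = ω₀/Q = 5189 rad/s; BW = Δω/(2π) = 825.9 Hz.

(a) f₀ = 379.1 Hz  (b) Q = 0.459  (c) BW = 825.9 Hz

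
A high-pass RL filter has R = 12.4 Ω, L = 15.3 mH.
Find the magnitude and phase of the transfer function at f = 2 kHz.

Step 1 — Angular frequency: ω = 2π·2000 = 1.257e+04 rad/s.
Step 2 — Transfer function: H(jω) = jωL/(R + jωL).
Step 3 — Numerator jωL = j·192.3; denominator R + jωL = 12.4 + j192.3.
Step 4 — H = 0.9959 + j0.06423.
Step 5 — Magnitude: |H| = 0.9979 (-0.0 dB); phase: φ = 3.7°.

|H| = 0.9979 (-0.0 dB), φ = 3.7°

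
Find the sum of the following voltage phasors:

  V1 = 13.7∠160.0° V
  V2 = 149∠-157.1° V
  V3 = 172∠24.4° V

Step 1 — Convert each phasor to rectangular form:
  V1 = 13.7·(cos(160.0°) + j·sin(160.0°)) = -12.87 + j4.686 V
  V2 = 149·(cos(-157.1°) + j·sin(-157.1°)) = -137.3 - j57.98 V
  V3 = 172·(cos(24.4°) + j·sin(24.4°)) = 156.6 + j71.05 V
Step 2 — Sum components: V_total = 6.507 + j17.76 V.
Step 3 — Convert to polar: |V_total| = 18.91 V, ∠V_total = 69.9°.

V_total = 18.91∠69.9° V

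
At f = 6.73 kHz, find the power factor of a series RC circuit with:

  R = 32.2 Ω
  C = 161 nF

Step 1 — Angular frequency: ω = 2π·f = 2π·6730 = 4.229e+04 rad/s.
Step 2 — Component impedances:
  R: Z = R = 32.2 Ω
  C: Z = 1/(jωC) = -j/(ω·C) = 0 - j146.9 Ω
Step 3 — Series combination: Z_total = R + C = 32.2 - j146.9 Ω = 150.4∠-77.6° Ω.
Step 4 — Power factor: PF = cos(φ) = Re(Z)/|Z| = 32.2/150.4 = 0.2141.
Step 5 — Type: Im(Z) = -146.9 ⇒ leading (phase φ = -77.6°).

PF = 0.2141 (leading, φ = -77.6°)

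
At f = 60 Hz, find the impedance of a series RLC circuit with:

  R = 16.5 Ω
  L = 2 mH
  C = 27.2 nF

Step 1 — Angular frequency: ω = 2π·f = 2π·60 = 377 rad/s.
Step 2 — Component impedances:
  R: Z = R = 16.5 Ω
  L: Z = jωL = j·377·0.002 = 0 + j0.754 Ω
  C: Z = 1/(jωC) = -j/(ω·C) = 0 - j9.752e+04 Ω
Step 3 — Series combination: Z_total = R + L + C = 16.5 - j9.752e+04 Ω = 9.752e+04∠-90.0° Ω.

Z = 16.5 - j9.752e+04 Ω = 9.752e+04∠-90.0° Ω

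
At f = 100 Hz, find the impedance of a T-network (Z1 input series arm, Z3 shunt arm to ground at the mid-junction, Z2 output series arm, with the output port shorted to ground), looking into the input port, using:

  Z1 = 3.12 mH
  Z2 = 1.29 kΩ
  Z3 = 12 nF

Step 1 — Angular frequency: ω = 2π·f = 2π·100 = 628.3 rad/s.
Step 2 — Component impedances:
  Z1: Z = jωL = j·628.3·0.00312 = 0 + j1.96 Ω
  Z2: Z = R = 1290 Ω
  Z3: Z = 1/(jωC) = -j/(ω·C) = 0 - j1.326e+05 Ω
Step 3 — With the output port shorted to ground, the output series arm Z2 runs from the junction to ground; the shunt arm Z3 also runs from the junction to ground. They appear in parallel: Z3 || Z2 = 1290 - j12.55 Ω.
Step 4 — Series with input arm Z1: Z_in = Z1 + (Z3 || Z2) = 1290 - j10.59 Ω = 1290∠-0.5° Ω.

Z = 1290 - j10.59 Ω = 1290∠-0.5° Ω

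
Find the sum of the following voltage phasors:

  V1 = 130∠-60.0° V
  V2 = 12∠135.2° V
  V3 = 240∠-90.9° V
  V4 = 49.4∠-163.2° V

Step 1 — Convert each phasor to rectangular form:
  V1 = 130·(cos(-60.0°) + j·sin(-60.0°)) = 65 - j112.6 V
  V2 = 12·(cos(135.2°) + j·sin(135.2°)) = -8.515 + j8.456 V
  V3 = 240·(cos(-90.9°) + j·sin(-90.9°)) = -3.77 - j240 V
  V4 = 49.4·(cos(-163.2°) + j·sin(-163.2°)) = -47.29 - j14.28 V
Step 2 — Sum components: V_total = 5.424 - j358.4 V.
Step 3 — Convert to polar: |V_total| = 358.4 V, ∠V_total = -89.1°.

V_total = 358.4∠-89.1° V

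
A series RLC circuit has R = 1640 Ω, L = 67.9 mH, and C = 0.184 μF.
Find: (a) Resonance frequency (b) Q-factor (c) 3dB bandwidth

Step 1 — Resonance: ω₀ = 1/√(LC) = 1/√(0.0679·1.84e-07) = 8947 rad/s.
Step 2 — f₀ = ω₀/(2π) = 1424 Hz.
Step 3 — Series Q: Q = ω₀L/R = 8947·0.0679/1640 = 0.3704.
Step 4 — Bandwidth: Δω = ω₀/Q = 2.415e+04 rad/s; BW = Δω/(2π) = 3844 Hz.

(a) f₀ = 1424 Hz  (b) Q = 0.3704  (c) BW = 3844 Hz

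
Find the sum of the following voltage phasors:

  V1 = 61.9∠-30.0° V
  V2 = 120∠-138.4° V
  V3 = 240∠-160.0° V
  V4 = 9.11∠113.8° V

Step 1 — Convert each phasor to rectangular form:
  V1 = 61.9·(cos(-30.0°) + j·sin(-30.0°)) = 53.61 - j30.95 V
  V2 = 120·(cos(-138.4°) + j·sin(-138.4°)) = -89.74 - j79.67 V
  V3 = 240·(cos(-160.0°) + j·sin(-160.0°)) = -225.5 - j82.08 V
  V4 = 9.11·(cos(113.8°) + j·sin(113.8°)) = -3.676 + j8.335 V
Step 2 — Sum components: V_total = -265.3 - j184.4 V.
Step 3 — Convert to polar: |V_total| = 323.1 V, ∠V_total = -145.2°.

V_total = 323.1∠-145.2° V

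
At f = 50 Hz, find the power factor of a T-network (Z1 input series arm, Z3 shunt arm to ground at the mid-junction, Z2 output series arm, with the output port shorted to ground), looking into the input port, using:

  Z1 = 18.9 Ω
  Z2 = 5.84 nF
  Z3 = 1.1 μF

Step 1 — Angular frequency: ω = 2π·f = 2π·50 = 314.2 rad/s.
Step 2 — Component impedances:
  Z1: Z = R = 18.9 Ω
  Z2: Z = 1/(jωC) = -j/(ω·C) = 0 - j5.451e+05 Ω
  Z3: Z = 1/(jωC) = -j/(ω·C) = 0 - j2894 Ω
Step 3 — With the output port shorted to ground, the output series arm Z2 runs from the junction to ground; the shunt arm Z3 also runs from the junction to ground. They appear in parallel: Z3 || Z2 = 0 - j2878 Ω.
Step 4 — Series with input arm Z1: Z_in = Z1 + (Z3 || Z2) = 18.9 - j2878 Ω = 2879∠-89.6° Ω.
Step 5 — Power factor: PF = cos(φ) = Re(Z)/|Z| = 18.9/2878.5 = 0.006566.
Step 6 — Type: Im(Z) = -2878 ⇒ leading (phase φ = -89.6°).

PF = 0.006566 (leading, φ = -89.6°)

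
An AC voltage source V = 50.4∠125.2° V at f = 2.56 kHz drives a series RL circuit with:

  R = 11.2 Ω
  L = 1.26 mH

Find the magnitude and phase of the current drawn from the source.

Step 1 — Angular frequency: ω = 2π·f = 2π·2560 = 1.608e+04 rad/s.
Step 2 — Component impedances:
  R: Z = R = 11.2 Ω
  L: Z = jωL = j·1.608e+04·0.00126 = 0 + j20.27 Ω
Step 3 — Series combination: Z_total = R + L = 11.2 + j20.27 Ω = 23.16∠61.1° Ω.
Step 4 — Source phasor: V = 50.4∠125.2° V = -29.05 + j41.18 V.
Step 5 — Ohm's law: I = V / Z_total = (-29.05 + j41.18) / (11.2 + j20.27) = 0.9498 + j1.958 A.
Step 6 — Convert to polar: |I| = 2.177 A, ∠I = 64.1°.

I = 2.177∠64.1° A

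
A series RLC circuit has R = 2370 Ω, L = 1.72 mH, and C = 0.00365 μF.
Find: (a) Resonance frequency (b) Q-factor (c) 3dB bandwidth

Step 1 — Resonance: ω₀ = 1/√(LC) = 1/√(0.00172·3.65e-09) = 3.991e+05 rad/s.
Step 2 — f₀ = ω₀/(2π) = 6.352e+04 Hz.
Step 3 — Series Q: Q = ω₀L/R = 3.991e+05·0.00172/2370 = 0.2896.
Step 4 — Bandwidth: Δω = ω₀/Q = 1.378e+06 rad/s; BW = Δω/(2π) = 2.193e+05 Hz.

(a) f₀ = 6.352e+04 Hz  (b) Q = 0.2896  (c) BW = 2.193e+05 Hz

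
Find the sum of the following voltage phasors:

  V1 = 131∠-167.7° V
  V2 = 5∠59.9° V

Step 1 — Convert each phasor to rectangular form:
  V1 = 131·(cos(-167.7°) + j·sin(-167.7°)) = -128 - j27.91 V
  V2 = 5·(cos(59.9°) + j·sin(59.9°)) = 2.508 + j4.326 V
Step 2 — Sum components: V_total = -125.5 - j23.58 V.
Step 3 — Convert to polar: |V_total| = 127.7 V, ∠V_total = -169.4°.

V_total = 127.7∠-169.4° V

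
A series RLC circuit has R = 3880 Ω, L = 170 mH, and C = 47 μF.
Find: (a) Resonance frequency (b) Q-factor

Step 1 — Resonance condition Im(Z)=0 gives ω₀ = 1/√(LC).
Step 2 — ω₀ = 1/√(0.17·4.7e-05) = 353.8 rad/s.
Step 3 — f₀ = ω₀/(2π) = 56.3 Hz.
Step 4 — Series Q: Q = ω₀L/R = 353.8·0.17/3880 = 0.0155.

(a) f₀ = 56.3 Hz  (b) Q = 0.0155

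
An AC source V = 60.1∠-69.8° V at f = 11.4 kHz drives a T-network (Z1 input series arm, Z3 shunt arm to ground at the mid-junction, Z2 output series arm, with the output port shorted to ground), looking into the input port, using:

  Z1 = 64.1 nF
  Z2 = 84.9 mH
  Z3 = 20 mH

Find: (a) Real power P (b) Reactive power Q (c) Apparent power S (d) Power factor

Step 1 — Angular frequency: ω = 2π·f = 2π·1.14e+04 = 7.163e+04 rad/s.
Step 2 — Component impedances:
  Z1: Z = 1/(jωC) = -j/(ω·C) = 0 - j217.8 Ω
  Z2: Z = jωL = j·7.163e+04·0.0849 = 0 + j6081 Ω
  Z3: Z = jωL = j·7.163e+04·0.02 = 0 + j1433 Ω
Step 3 — With the output port shorted to ground, the output series arm Z2 runs from the junction to ground; the shunt arm Z3 also runs from the junction to ground. They appear in parallel: Z3 || Z2 = 0 + j1159 Ω.
Step 4 — Series with input arm Z1: Z_in = Z1 + (Z3 || Z2) = 0 + j941.6 Ω = 941.6∠90.0° Ω.
Step 5 — Source phasor: V = 60.1∠-69.8° V = 20.75 - j56.4 V.
Step 6 — Current: I = V / Z = -0.0599 - j0.02204 A = 0.06383∠-159.8° A.
Step 7 — Complex power: S = V·I* = 0 + j3.836 VA.
Step 8 — Real power: P = Re(S) = 0 W.
Step 9 — Reactive power: Q = Im(S) = 3.836 VAR.
Step 10 — Apparent power: |S| = 3.836 VA.
Step 11 — Power factor: PF = P/|S| = 0 (lagging).

(a) P = 0 W  (b) Q = 3.836 VAR  (c) S = 3.836 VA  (d) PF = 0 (lagging)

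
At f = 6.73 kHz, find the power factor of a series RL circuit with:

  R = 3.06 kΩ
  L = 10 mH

Step 1 — Angular frequency: ω = 2π·f = 2π·6730 = 4.229e+04 rad/s.
Step 2 — Component impedances:
  R: Z = R = 3060 Ω
  L: Z = jωL = j·4.229e+04·0.01 = 0 + j422.9 Ω
Step 3 — Series combination: Z_total = R + L = 3060 + j422.9 Ω = 3089∠7.9° Ω.
Step 4 — Power factor: PF = cos(φ) = Re(Z)/|Z| = 3060/3089 = 0.9906.
Step 5 — Type: Im(Z) = 422.9 ⇒ lagging (phase φ = 7.9°).

PF = 0.9906 (lagging, φ = 7.9°)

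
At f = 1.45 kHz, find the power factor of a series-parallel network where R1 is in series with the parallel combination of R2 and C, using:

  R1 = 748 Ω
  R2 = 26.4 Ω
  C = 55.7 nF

Step 1 — Angular frequency: ω = 2π·f = 2π·1450 = 9111 rad/s.
Step 2 — Component impedances:
  R1: Z = R = 748 Ω
  R2: Z = R = 26.4 Ω
  C: Z = 1/(jωC) = -j/(ω·C) = 0 - j1971 Ω
Step 3 — Parallel branch: R2 || C = 1/(1/R2 + 1/C) = 26.4 - j0.3536 Ω.
Step 4 — Series with R1: Z_total = R1 + (R2 || C) = 774.4 - j0.3536 Ω = 774.4∠-0.0° Ω.
Step 5 — Power factor: PF = cos(φ) = Re(Z)/|Z| = 774.4/774.4 = 1.
Step 6 — Type: Im(Z) = -0.3536 ⇒ leading (phase φ = -0.0°).

PF = 1 (leading, φ = -0.0°)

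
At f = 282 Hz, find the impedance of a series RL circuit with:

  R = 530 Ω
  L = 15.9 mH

Step 1 — Angular frequency: ω = 2π·f = 2π·282 = 1772 rad/s.
Step 2 — Component impedances:
  R: Z = R = 530 Ω
  L: Z = jωL = j·1772·0.0159 = 0 + j28.17 Ω
Step 3 — Series combination: Z_total = R + L = 530 + j28.17 Ω = 530.7∠3.0° Ω.

Z = 530 + j28.17 Ω = 530.7∠3.0° Ω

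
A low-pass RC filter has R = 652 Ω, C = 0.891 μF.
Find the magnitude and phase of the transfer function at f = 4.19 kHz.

Step 1 — Angular frequency: ω = 2π·4190 = 2.633e+04 rad/s.
Step 2 — Transfer function: H(jω) = 1/(1 + jωRC).
Step 3 — Denominator: 1 + jωRC = 1 + j·2.633e+04·652·8.91e-07 = 1 + j15.29.
Step 4 — H = 0.004257 - j0.06511.
Step 5 — Magnitude: |H| = 0.06525 (-23.7 dB); phase: φ = -86.3°.

|H| = 0.06525 (-23.7 dB), φ = -86.3°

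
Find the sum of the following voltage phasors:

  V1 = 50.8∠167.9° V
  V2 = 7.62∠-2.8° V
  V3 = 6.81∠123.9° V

Step 1 — Convert each phasor to rectangular form:
  V1 = 50.8·(cos(167.9°) + j·sin(167.9°)) = -49.67 + j10.65 V
  V2 = 7.62·(cos(-2.8°) + j·sin(-2.8°)) = 7.611 - j0.3722 V
  V3 = 6.81·(cos(123.9°) + j·sin(123.9°)) = -3.798 + j5.652 V
Step 2 — Sum components: V_total = -45.86 + j15.93 V.
Step 3 — Convert to polar: |V_total| = 48.55 V, ∠V_total = 160.8°.

V_total = 48.55∠160.8° V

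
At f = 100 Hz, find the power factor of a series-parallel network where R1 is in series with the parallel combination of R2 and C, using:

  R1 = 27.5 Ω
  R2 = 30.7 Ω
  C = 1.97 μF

Step 1 — Angular frequency: ω = 2π·f = 2π·100 = 628.3 rad/s.
Step 2 — Component impedances:
  R1: Z = R = 27.5 Ω
  R2: Z = R = 30.7 Ω
  C: Z = 1/(jωC) = -j/(ω·C) = 0 - j807.9 Ω
Step 3 — Parallel branch: R2 || C = 1/(1/R2 + 1/C) = 30.66 - j1.165 Ω.
Step 4 — Series with R1: Z_total = R1 + (R2 || C) = 58.16 - j1.165 Ω = 58.17∠-1.1° Ω.
Step 5 — Power factor: PF = cos(φ) = Re(Z)/|Z| = 58.16/58.17 = 0.9998.
Step 6 — Type: Im(Z) = -1.165 ⇒ leading (phase φ = -1.1°).

PF = 0.9998 (leading, φ = -1.1°)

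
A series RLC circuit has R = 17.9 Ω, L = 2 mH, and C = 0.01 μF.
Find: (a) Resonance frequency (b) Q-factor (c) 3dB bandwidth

Step 1 — Resonance: ω₀ = 1/√(LC) = 1/√(0.002·1e-08) = 2.236e+05 rad/s.
Step 2 — f₀ = ω₀/(2π) = 3.559e+04 Hz.
Step 3 — Series Q: Q = ω₀L/R = 2.236e+05·0.002/17.9 = 24.98.
Step 4 — Bandwidth: Δω = ω₀/Q = 8950 rad/s; BW = Δω/(2π) = 1424 Hz.

(a) f₀ = 3.559e+04 Hz  (b) Q = 24.98  (c) BW = 1424 Hz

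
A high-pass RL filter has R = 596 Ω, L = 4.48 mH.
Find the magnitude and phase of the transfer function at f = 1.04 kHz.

Step 1 — Angular frequency: ω = 2π·1040 = 6535 rad/s.
Step 2 — Transfer function: H(jω) = jωL/(R + jωL).
Step 3 — Numerator jωL = j·29.27; denominator R + jωL = 596 + j29.27.
Step 4 — H = 0.002407 + j0.049.
Step 5 — Magnitude: |H| = 0.04906 (-26.2 dB); phase: φ = 87.2°.

|H| = 0.04906 (-26.2 dB), φ = 87.2°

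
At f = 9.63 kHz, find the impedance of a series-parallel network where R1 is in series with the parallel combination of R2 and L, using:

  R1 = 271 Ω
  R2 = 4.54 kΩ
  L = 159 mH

Step 1 — Angular frequency: ω = 2π·f = 2π·9630 = 6.051e+04 rad/s.
Step 2 — Component impedances:
  R1: Z = R = 271 Ω
  R2: Z = R = 4540 Ω
  L: Z = jωL = j·6.051e+04·0.159 = 0 + j9621 Ω
Step 3 — Parallel branch: R2 || L = 1/(1/R2 + 1/L) = 3713 + j1752 Ω.
Step 4 — Series with R1: Z_total = R1 + (R2 || L) = 3984 + j1752 Ω = 4352∠23.7° Ω.

Z = 3984 + j1752 Ω = 4352∠23.7° Ω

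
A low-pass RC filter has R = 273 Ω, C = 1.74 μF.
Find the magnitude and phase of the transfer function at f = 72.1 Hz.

Step 1 — Angular frequency: ω = 2π·72.1 = 453 rad/s.
Step 2 — Transfer function: H(jω) = 1/(1 + jωRC).
Step 3 — Denominator: 1 + jωRC = 1 + j·453·273·1.74e-06 = 1 + j0.2152.
Step 4 — H = 0.9557 - j0.2057.
Step 5 — Magnitude: |H| = 0.9776 (-0.2 dB); phase: φ = -12.1°.

|H| = 0.9776 (-0.2 dB), φ = -12.1°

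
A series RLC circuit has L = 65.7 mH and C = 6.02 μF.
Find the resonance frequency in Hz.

Step 1 — Resonance condition Im(Z)=0 gives ω₀ = 1/√(LC).
Step 2 — ω₀ = 1/√(0.0657·6.02e-06) = 1590 rad/s.
Step 3 — f₀ = ω₀/(2π) = 253.1 Hz.

f₀ = 253.1 Hz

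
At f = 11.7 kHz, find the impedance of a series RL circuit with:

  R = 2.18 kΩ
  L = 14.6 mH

Step 1 — Angular frequency: ω = 2π·f = 2π·1.17e+04 = 7.351e+04 rad/s.
Step 2 — Component impedances:
  R: Z = R = 2180 Ω
  L: Z = jωL = j·7.351e+04·0.0146 = 0 + j1073 Ω
Step 3 — Series combination: Z_total = R + L = 2180 + j1073 Ω = 2430∠26.2° Ω.

Z = 2180 + j1073 Ω = 2430∠26.2° Ω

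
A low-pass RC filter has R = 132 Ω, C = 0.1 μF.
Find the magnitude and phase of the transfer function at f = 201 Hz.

Step 1 — Angular frequency: ω = 2π·201 = 1263 rad/s.
Step 2 — Transfer function: H(jω) = 1/(1 + jωRC).
Step 3 — Denominator: 1 + jωRC = 1 + j·1263·132·1e-07 = 1 + j0.01667.
Step 4 — H = 0.9997 - j0.01667.
Step 5 — Magnitude: |H| = 0.9999 (-0.0 dB); phase: φ = -1.0°.

|H| = 0.9999 (-0.0 dB), φ = -1.0°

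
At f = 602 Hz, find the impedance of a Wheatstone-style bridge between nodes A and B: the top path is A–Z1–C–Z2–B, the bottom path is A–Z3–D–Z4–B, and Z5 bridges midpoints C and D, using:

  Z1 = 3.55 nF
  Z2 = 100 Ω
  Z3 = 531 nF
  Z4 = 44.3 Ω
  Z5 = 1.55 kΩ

Step 1 — Angular frequency: ω = 2π·f = 2π·602 = 3782 rad/s.
Step 2 — Component impedances:
  Z1: Z = 1/(jωC) = -j/(ω·C) = 0 - j7.447e+04 Ω
  Z2: Z = R = 100 Ω
  Z3: Z = 1/(jωC) = -j/(ω·C) = 0 - j497.9 Ω
  Z4: Z = R = 44.3 Ω
  Z5: Z = R = 1550 Ω
Step 3 — Bridge requires nodal analysis (the Z5 bridge couples midpoints C and D, so the two paths cannot be reduced to a simple series/parallel combination). Setting node B to ground and injecting 1 A at node A, the 3-node admittance system at A, C, D solves to V_A = Z_AB = 42.61 - j494.6 Ω = 496.4∠-85.1° Ω.

Z = 42.61 - j494.6 Ω = 496.4∠-85.1° Ω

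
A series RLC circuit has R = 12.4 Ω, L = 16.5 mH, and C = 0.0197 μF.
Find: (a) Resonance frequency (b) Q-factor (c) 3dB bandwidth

Step 1 — Resonance: ω₀ = 1/√(LC) = 1/√(0.0165·1.97e-08) = 5.547e+04 rad/s.
Step 2 — f₀ = ω₀/(2π) = 8828 Hz.
Step 3 — Series Q: Q = ω₀L/R = 5.547e+04·0.0165/12.4 = 73.81.
Step 4 — Bandwidth: Δω = ω₀/Q = 751.5 rad/s; BW = Δω/(2π) = 119.6 Hz.

(a) f₀ = 8828 Hz  (b) Q = 73.81  (c) BW = 119.6 Hz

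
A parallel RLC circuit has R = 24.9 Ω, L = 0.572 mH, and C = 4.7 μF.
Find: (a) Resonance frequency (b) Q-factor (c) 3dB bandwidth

Step 1 — Resonance: ω₀ = 1/√(LC) = 1/√(0.000572·4.7e-06) = 1.929e+04 rad/s.
Step 2 — f₀ = ω₀/(2π) = 3070 Hz.
Step 3 — Parallel Q: Q = R/(ω₀L) = 24.9/(1.929e+04·0.000572) = 2.257.
Step 4 — Bandwidth: Δω = ω₀/Q = 8545 rad/s; BW = Δω/(2π) = 1360 Hz.

(a) f₀ = 3070 Hz  (b) Q = 2.257  (c) BW = 1360 Hz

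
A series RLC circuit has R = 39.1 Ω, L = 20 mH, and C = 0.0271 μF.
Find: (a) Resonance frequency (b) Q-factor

Step 1 — Resonance condition Im(Z)=0 gives ω₀ = 1/√(LC).
Step 2 — ω₀ = 1/√(0.02·2.71e-08) = 4.295e+04 rad/s.
Step 3 — f₀ = ω₀/(2π) = 6836 Hz.
Step 4 — Series Q: Q = ω₀L/R = 4.295e+04·0.02/39.1 = 21.97.

(a) f₀ = 6836 Hz  (b) Q = 21.97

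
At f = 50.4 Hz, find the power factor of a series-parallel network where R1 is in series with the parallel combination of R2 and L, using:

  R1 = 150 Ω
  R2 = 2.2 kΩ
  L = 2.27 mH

Step 1 — Angular frequency: ω = 2π·f = 2π·50.4 = 316.7 rad/s.
Step 2 — Component impedances:
  R1: Z = R = 150 Ω
  R2: Z = R = 2200 Ω
  L: Z = jωL = j·316.7·0.00227 = 0 + j0.7188 Ω
Step 3 — Parallel branch: R2 || L = 1/(1/R2 + 1/L) = 0.0002349 + j0.7188 Ω.
Step 4 — Series with R1: Z_total = R1 + (R2 || L) = 150 + j0.7188 Ω = 150∠0.3° Ω.
Step 5 — Power factor: PF = cos(φ) = Re(Z)/|Z| = 150/150 = 1.
Step 6 — Type: Im(Z) = 0.7188 ⇒ lagging (phase φ = 0.3°).

PF = 1 (lagging, φ = 0.3°)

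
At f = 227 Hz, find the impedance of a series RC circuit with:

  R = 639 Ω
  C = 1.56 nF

Step 1 — Angular frequency: ω = 2π·f = 2π·227 = 1426 rad/s.
Step 2 — Component impedances:
  R: Z = R = 639 Ω
  C: Z = 1/(jωC) = -j/(ω·C) = 0 - j4.494e+05 Ω
Step 3 — Series combination: Z_total = R + C = 639 - j4.494e+05 Ω = 4.494e+05∠-89.9° Ω.

Z = 639 - j4.494e+05 Ω = 4.494e+05∠-89.9° Ω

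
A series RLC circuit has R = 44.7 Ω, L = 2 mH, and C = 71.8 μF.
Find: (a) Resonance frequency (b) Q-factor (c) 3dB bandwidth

Step 1 — Resonance: ω₀ = 1/√(LC) = 1/√(0.002·7.18e-05) = 2639 rad/s.
Step 2 — f₀ = ω₀/(2π) = 420 Hz.
Step 3 — Series Q: Q = ω₀L/R = 2639·0.002/44.7 = 0.1181.
Step 4 — Bandwidth: Δω = ω₀/Q = 2.235e+04 rad/s; BW = Δω/(2π) = 3557 Hz.

(a) f₀ = 420 Hz  (b) Q = 0.1181  (c) BW = 3557 Hz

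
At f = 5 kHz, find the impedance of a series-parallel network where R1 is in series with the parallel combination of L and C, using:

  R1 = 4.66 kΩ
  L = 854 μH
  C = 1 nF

Step 1 — Angular frequency: ω = 2π·f = 2π·5000 = 3.142e+04 rad/s.
Step 2 — Component impedances:
  R1: Z = R = 4660 Ω
  L: Z = jωL = j·3.142e+04·0.000854 = 0 + j26.83 Ω
  C: Z = 1/(jωC) = -j/(ω·C) = 0 - j3.183e+04 Ω
Step 3 — Parallel branch: L || C = 1/(1/L + 1/C) = 0 + j26.85 Ω.
Step 4 — Series with R1: Z_total = R1 + (L || C) = 4660 + j26.85 Ω = 4660∠0.3° Ω.

Z = 4660 + j26.85 Ω = 4660∠0.3° Ω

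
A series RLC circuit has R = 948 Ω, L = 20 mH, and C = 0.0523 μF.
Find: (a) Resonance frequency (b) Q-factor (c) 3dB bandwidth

Step 1 — Resonance condition Im(Z)=0 gives ω₀ = 1/√(LC).
Step 2 — ω₀ = 1/√(0.02·5.23e-08) = 3.092e+04 rad/s.
Step 3 — f₀ = ω₀/(2π) = 4921 Hz.
Step 4 — Series Q: Q = ω₀L/R = 3.092e+04·0.02/948 = 0.6523.
Step 5 — 3dB bandwidth: Δω = ω₀/Q = 4.74e+04 rad/s; BW = Δω/(2π) = 7544 Hz.

(a) f₀ = 4921 Hz  (b) Q = 0.6523  (c) BW = 7544 Hz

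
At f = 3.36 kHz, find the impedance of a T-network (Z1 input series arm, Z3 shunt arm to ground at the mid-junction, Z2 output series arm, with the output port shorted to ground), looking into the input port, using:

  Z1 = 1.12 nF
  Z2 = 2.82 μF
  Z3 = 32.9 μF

Step 1 — Angular frequency: ω = 2π·f = 2π·3360 = 2.111e+04 rad/s.
Step 2 — Component impedances:
  Z1: Z = 1/(jωC) = -j/(ω·C) = 0 - j4.229e+04 Ω
  Z2: Z = 1/(jωC) = -j/(ω·C) = 0 - j16.8 Ω
  Z3: Z = 1/(jωC) = -j/(ω·C) = 0 - j1.44 Ω
Step 3 — With the output port shorted to ground, the output series arm Z2 runs from the junction to ground; the shunt arm Z3 also runs from the junction to ground. They appear in parallel: Z3 || Z2 = 0 - j1.326 Ω.
Step 4 — Series with input arm Z1: Z_in = Z1 + (Z3 || Z2) = 0 - j4.229e+04 Ω = 4.229e+04∠-90.0° Ω.

Z = 0 - j4.229e+04 Ω = 4.229e+04∠-90.0° Ω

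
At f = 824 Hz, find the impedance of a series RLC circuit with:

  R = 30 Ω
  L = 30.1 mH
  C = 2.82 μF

Step 1 — Angular frequency: ω = 2π·f = 2π·824 = 5177 rad/s.
Step 2 — Component impedances:
  R: Z = R = 30 Ω
  L: Z = jωL = j·5177·0.0301 = 0 + j155.8 Ω
  C: Z = 1/(jωC) = -j/(ω·C) = 0 - j68.49 Ω
Step 3 — Series combination: Z_total = R + L + C = 30 + j87.35 Ω = 92.35∠71.0° Ω.

Z = 30 + j87.35 Ω = 92.35∠71.0° Ω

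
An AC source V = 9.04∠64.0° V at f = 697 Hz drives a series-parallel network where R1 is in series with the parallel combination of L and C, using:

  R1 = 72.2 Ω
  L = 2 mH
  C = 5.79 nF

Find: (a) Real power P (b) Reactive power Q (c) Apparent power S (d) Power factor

Step 1 — Angular frequency: ω = 2π·f = 2π·697 = 4379 rad/s.
Step 2 — Component impedances:
  R1: Z = R = 72.2 Ω
  L: Z = jωL = j·4379·0.002 = 0 + j8.759 Ω
  C: Z = 1/(jωC) = -j/(ω·C) = 0 - j3.944e+04 Ω
Step 3 — Parallel branch: L || C = 1/(1/L + 1/C) = 0 + j8.761 Ω.
Step 4 — Series with R1: Z_total = R1 + (L || C) = 72.2 + j8.761 Ω = 72.73∠6.9° Ω.
Step 5 — Source phasor: V = 9.04∠64.0° V = 3.963 + j8.125 V.
Step 6 — Current: I = V / Z = 0.06755 + j0.1043 A = 0.1243∠57.1° A.
Step 7 — Complex power: S = V·I* = 1.115 + j0.1353 VA.
Step 8 — Real power: P = Re(S) = 1.115 W.
Step 9 — Reactive power: Q = Im(S) = 0.1353 VAR.
Step 10 — Apparent power: |S| = 1.124 VA.
Step 11 — Power factor: PF = P/|S| = 0.9927 (lagging).

(a) P = 1.115 W  (b) Q = 0.1353 VAR  (c) S = 1.124 VA  (d) PF = 0.9927 (lagging)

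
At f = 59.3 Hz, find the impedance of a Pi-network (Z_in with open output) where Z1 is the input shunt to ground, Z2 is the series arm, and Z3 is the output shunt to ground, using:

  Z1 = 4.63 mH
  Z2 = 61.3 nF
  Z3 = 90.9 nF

Step 1 — Angular frequency: ω = 2π·f = 2π·59.3 = 372.6 rad/s.
Step 2 — Component impedances:
  Z1: Z = jωL = j·372.6·0.00463 = 0 + j1.725 Ω
  Z2: Z = 1/(jωC) = -j/(ω·C) = 0 - j4.378e+04 Ω
  Z3: Z = 1/(jωC) = -j/(ω·C) = 0 - j2.953e+04 Ω
Step 3 — With open output, the series arm Z2 and the output shunt Z3 appear in series to ground: Z2 + Z3 = 0 - j7.331e+04 Ω.
Step 4 — Parallel with input shunt Z1: Z_in = Z1 || (Z2 + Z3) = 0 + j1.725 Ω = 1.725∠90.0° Ω.

Z = 0 + j1.725 Ω = 1.725∠90.0° Ω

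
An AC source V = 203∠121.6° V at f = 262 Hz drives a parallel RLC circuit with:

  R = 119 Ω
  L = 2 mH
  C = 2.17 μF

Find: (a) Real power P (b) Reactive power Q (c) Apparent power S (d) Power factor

Step 1 — Angular frequency: ω = 2π·f = 2π·262 = 1646 rad/s.
Step 2 — Component impedances:
  R: Z = R = 119 Ω
  L: Z = jωL = j·1646·0.002 = 0 + j3.292 Ω
  C: Z = 1/(jωC) = -j/(ω·C) = 0 - j279.9 Ω
Step 3 — Parallel combination: 1/Z_total = 1/R + 1/L + 1/C; Z_total = 0.0932 + j3.329 Ω = 3.33∠88.4° Ω.
Step 4 — Source phasor: V = 203∠121.6° V = -106.4 + j172.9 V.
Step 5 — Current: I = V / Z = 51 + j33.38 A = 60.96∠33.2° A.
Step 6 — Complex power: S = V·I* = 346.3 + j1.237e+04 VA.
Step 7 — Real power: P = Re(S) = 346.3 W.
Step 8 — Reactive power: Q = Im(S) = 1.237e+04 VAR.
Step 9 — Apparent power: |S| = 1.237e+04 VA.
Step 10 — Power factor: PF = P/|S| = 0.02799 (lagging).

(a) P = 346.3 W  (b) Q = 1.237e+04 VAR  (c) S = 1.237e+04 VA  (d) PF = 0.02799 (lagging)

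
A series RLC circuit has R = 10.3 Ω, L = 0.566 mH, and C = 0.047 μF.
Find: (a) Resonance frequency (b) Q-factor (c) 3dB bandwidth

Step 1 — Resonance: ω₀ = 1/√(LC) = 1/√(0.000566·4.7e-08) = 1.939e+05 rad/s.
Step 2 — f₀ = ω₀/(2π) = 3.086e+04 Hz.
Step 3 — Series Q: Q = ω₀L/R = 1.939e+05·0.000566/10.3 = 10.65.
Step 4 — Bandwidth: Δω = ω₀/Q = 1.82e+04 rad/s; BW = Δω/(2π) = 2896 Hz.

(a) f₀ = 3.086e+04 Hz  (b) Q = 10.65  (c) BW = 2896 Hz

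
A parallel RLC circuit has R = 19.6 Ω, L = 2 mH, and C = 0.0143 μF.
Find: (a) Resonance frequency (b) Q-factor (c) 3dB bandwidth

Step 1 — Resonance: ω₀ = 1/√(LC) = 1/√(0.002·1.43e-08) = 1.87e+05 rad/s.
Step 2 — f₀ = ω₀/(2π) = 2.976e+04 Hz.
Step 3 — Parallel Q: Q = R/(ω₀L) = 19.6/(1.87e+05·0.002) = 0.05241.
Step 4 — Bandwidth: Δω = ω₀/Q = 3.568e+06 rad/s; BW = Δω/(2π) = 5.678e+05 Hz.

(a) f₀ = 2.976e+04 Hz  (b) Q = 0.05241  (c) BW = 5.678e+05 Hz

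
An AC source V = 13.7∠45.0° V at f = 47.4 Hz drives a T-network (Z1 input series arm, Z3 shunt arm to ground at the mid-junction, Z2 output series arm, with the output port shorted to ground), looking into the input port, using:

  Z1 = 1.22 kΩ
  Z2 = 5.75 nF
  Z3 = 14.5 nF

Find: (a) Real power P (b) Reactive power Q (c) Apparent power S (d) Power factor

Step 1 — Angular frequency: ω = 2π·f = 2π·47.4 = 297.8 rad/s.
Step 2 — Component impedances:
  Z1: Z = R = 1220 Ω
  Z2: Z = 1/(jωC) = -j/(ω·C) = 0 - j5.839e+05 Ω
  Z3: Z = 1/(jωC) = -j/(ω·C) = 0 - j2.316e+05 Ω
Step 3 — With the output port shorted to ground, the output series arm Z2 runs from the junction to ground; the shunt arm Z3 also runs from the junction to ground. They appear in parallel: Z3 || Z2 = 0 - j1.658e+05 Ω.
Step 4 — Series with input arm Z1: Z_in = Z1 + (Z3 || Z2) = 1220 - j1.658e+05 Ω = 1.658e+05∠-89.6° Ω.
Step 5 — Source phasor: V = 13.7∠45.0° V = 9.687 + j9.687 V.
Step 6 — Current: I = V / Z = -5.799e-05 + j5.885e-05 A = 8.262e-05∠134.6° A.
Step 7 — Complex power: S = V·I* = 8.328e-06 - j0.001132 VA.
Step 8 — Real power: P = Re(S) = 8.328e-06 W.
Step 9 — Reactive power: Q = Im(S) = -0.001132 VAR.
Step 10 — Apparent power: |S| = 0.001132 VA.
Step 11 — Power factor: PF = P/|S| = 0.007358 (leading).

(a) P = 8.328e-06 W  (b) Q = -0.001132 VAR  (c) S = 0.001132 VA  (d) PF = 0.007358 (leading)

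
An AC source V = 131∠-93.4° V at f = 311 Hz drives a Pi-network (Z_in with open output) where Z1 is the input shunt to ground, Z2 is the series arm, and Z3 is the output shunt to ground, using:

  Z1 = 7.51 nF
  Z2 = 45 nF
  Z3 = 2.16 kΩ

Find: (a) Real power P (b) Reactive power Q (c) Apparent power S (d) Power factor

Step 1 — Angular frequency: ω = 2π·f = 2π·311 = 1954 rad/s.
Step 2 — Component impedances:
  Z1: Z = 1/(jωC) = -j/(ω·C) = 0 - j6.814e+04 Ω
  Z2: Z = 1/(jωC) = -j/(ω·C) = 0 - j1.137e+04 Ω
  Z3: Z = R = 2160 Ω
Step 3 — With open output, the series arm Z2 and the output shunt Z3 appear in series to ground: Z2 + Z3 = 2160 - j1.137e+04 Ω.
Step 4 — Parallel with input shunt Z1: Z_in = Z1 || (Z2 + Z3) = 1585 - j9789 Ω = 9916∠-80.8° Ω.
Step 5 — Source phasor: V = 131∠-93.4° V = -7.769 - j130.8 V.
Step 6 — Current: I = V / Z = 0.01289 - j0.002881 A = 0.01321∠-12.6° A.
Step 7 — Complex power: S = V·I* = 0.2766 - j1.708 VA.
Step 8 — Real power: P = Re(S) = 0.2766 W.
Step 9 — Reactive power: Q = Im(S) = -1.708 VAR.
Step 10 — Apparent power: |S| = 1.731 VA.
Step 11 — Power factor: PF = P/|S| = 0.1599 (leading).

(a) P = 0.2766 W  (b) Q = -1.708 VAR  (c) S = 1.731 VA  (d) PF = 0.1599 (leading)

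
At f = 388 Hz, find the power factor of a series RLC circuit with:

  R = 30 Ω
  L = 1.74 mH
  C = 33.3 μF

Step 1 — Angular frequency: ω = 2π·f = 2π·388 = 2438 rad/s.
Step 2 — Component impedances:
  R: Z = R = 30 Ω
  L: Z = jωL = j·2438·0.00174 = 0 + j4.242 Ω
  C: Z = 1/(jωC) = -j/(ω·C) = 0 - j12.32 Ω
Step 3 — Series combination: Z_total = R + L + C = 30 - j8.076 Ω = 31.07∠-15.1° Ω.
Step 4 — Power factor: PF = cos(φ) = Re(Z)/|Z| = 30/31.07 = 0.9656.
Step 5 — Type: Im(Z) = -8.076 ⇒ leading (phase φ = -15.1°).

PF = 0.9656 (leading, φ = -15.1°)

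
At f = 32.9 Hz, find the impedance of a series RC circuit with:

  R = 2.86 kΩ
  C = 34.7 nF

Step 1 — Angular frequency: ω = 2π·f = 2π·32.9 = 206.7 rad/s.
Step 2 — Component impedances:
  R: Z = R = 2860 Ω
  C: Z = 1/(jωC) = -j/(ω·C) = 0 - j1.394e+05 Ω
Step 3 — Series combination: Z_total = R + C = 2860 - j1.394e+05 Ω = 1.394e+05∠-88.8° Ω.

Z = 2860 - j1.394e+05 Ω = 1.394e+05∠-88.8° Ω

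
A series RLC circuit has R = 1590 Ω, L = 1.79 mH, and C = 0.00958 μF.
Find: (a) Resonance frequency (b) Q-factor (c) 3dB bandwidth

Step 1 — Resonance condition Im(Z)=0 gives ω₀ = 1/√(LC).
Step 2 — ω₀ = 1/√(0.00179·9.58e-09) = 2.415e+05 rad/s.
Step 3 — f₀ = ω₀/(2π) = 3.843e+04 Hz.
Step 4 — Series Q: Q = ω₀L/R = 2.415e+05·0.00179/1590 = 0.2719.
Step 5 — 3dB bandwidth: Δω = ω₀/Q = 8.883e+05 rad/s; BW = Δω/(2π) = 1.414e+05 Hz.

(a) f₀ = 3.843e+04 Hz  (b) Q = 0.2719  (c) BW = 1.414e+05 Hz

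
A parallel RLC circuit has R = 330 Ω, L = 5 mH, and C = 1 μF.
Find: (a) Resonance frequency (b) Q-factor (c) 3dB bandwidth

Step 1 — Resonance: ω₀ = 1/√(LC) = 1/√(0.005·1e-06) = 1.414e+04 rad/s.
Step 2 — f₀ = ω₀/(2π) = 2251 Hz.
Step 3 — Parallel Q: Q = R/(ω₀L) = 330/(1.414e+04·0.005) = 4.667.
Step 4 — Bandwidth: Δω = ω₀/Q = 3030 rad/s; BW = Δω/(2π) = 482.3 Hz.

(a) f₀ = 2251 Hz  (b) Q = 4.667  (c) BW = 482.3 Hz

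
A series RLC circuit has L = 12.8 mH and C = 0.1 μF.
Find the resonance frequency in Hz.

Step 1 — Resonance condition Im(Z)=0 gives ω₀ = 1/√(LC).
Step 2 — ω₀ = 1/√(0.0128·1e-07) = 2.795e+04 rad/s.
Step 3 — f₀ = ω₀/(2π) = 4449 Hz.

f₀ = 4449 Hz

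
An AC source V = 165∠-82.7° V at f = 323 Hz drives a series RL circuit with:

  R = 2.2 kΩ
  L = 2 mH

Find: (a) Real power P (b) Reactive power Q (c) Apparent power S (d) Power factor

Step 1 — Angular frequency: ω = 2π·f = 2π·323 = 2029 rad/s.
Step 2 — Component impedances:
  R: Z = R = 2200 Ω
  L: Z = jωL = j·2029·0.002 = 0 + j4.059 Ω
Step 3 — Series combination: Z_total = R + L = 2200 + j4.059 Ω = 2200∠0.1° Ω.
Step 4 — Source phasor: V = 165∠-82.7° V = 20.97 - j163.7 V.
Step 5 — Current: I = V / Z = 0.009393 - j0.07441 A = 0.075∠-82.8° A.
Step 6 — Complex power: S = V·I* = 12.37 + j0.02283 VA.
Step 7 — Real power: P = Re(S) = 12.37 W.
Step 8 — Reactive power: Q = Im(S) = 0.02283 VAR.
Step 9 — Apparent power: |S| = 12.37 VA.
Step 10 — Power factor: PF = P/|S| = 1 (lagging).

(a) P = 12.37 W  (b) Q = 0.02283 VAR  (c) S = 12.37 VA  (d) PF = 1 (lagging)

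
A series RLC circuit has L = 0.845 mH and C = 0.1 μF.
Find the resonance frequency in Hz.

Step 1 — Resonance condition Im(Z)=0 gives ω₀ = 1/√(LC).
Step 2 — ω₀ = 1/√(0.000845·1e-07) = 1.088e+05 rad/s.
Step 3 — f₀ = ω₀/(2π) = 1.731e+04 Hz.

f₀ = 1.731e+04 Hz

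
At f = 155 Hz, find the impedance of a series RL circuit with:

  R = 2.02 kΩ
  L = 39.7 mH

Step 1 — Angular frequency: ω = 2π·f = 2π·155 = 973.9 rad/s.
Step 2 — Component impedances:
  R: Z = R = 2020 Ω
  L: Z = jωL = j·973.9·0.0397 = 0 + j38.66 Ω
Step 3 — Series combination: Z_total = R + L = 2020 + j38.66 Ω = 2020∠1.1° Ω.

Z = 2020 + j38.66 Ω = 2020∠1.1° Ω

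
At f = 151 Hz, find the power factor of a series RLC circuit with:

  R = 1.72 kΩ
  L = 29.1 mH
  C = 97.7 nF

Step 1 — Angular frequency: ω = 2π·f = 2π·151 = 948.8 rad/s.
Step 2 — Component impedances:
  R: Z = R = 1720 Ω
  L: Z = jωL = j·948.8·0.0291 = 0 + j27.61 Ω
  C: Z = 1/(jωC) = -j/(ω·C) = 0 - j1.079e+04 Ω
Step 3 — Series combination: Z_total = R + L + C = 1720 - j1.076e+04 Ω = 1.09e+04∠-80.9° Ω.
Step 4 — Power factor: PF = cos(φ) = Re(Z)/|Z| = 1720/1.09e+04 = 0.1578.
Step 5 — Type: Im(Z) = -1.076e+04 ⇒ leading (phase φ = -80.9°).

PF = 0.1578 (leading, φ = -80.9°)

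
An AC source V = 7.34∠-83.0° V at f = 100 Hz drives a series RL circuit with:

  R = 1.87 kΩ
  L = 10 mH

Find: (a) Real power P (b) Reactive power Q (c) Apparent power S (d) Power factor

Step 1 — Angular frequency: ω = 2π·f = 2π·100 = 628.3 rad/s.
Step 2 — Component impedances:
  R: Z = R = 1870 Ω
  L: Z = jωL = j·628.3·0.01 = 0 + j6.283 Ω
Step 3 — Series combination: Z_total = R + L = 1870 + j6.283 Ω = 1870∠0.2° Ω.
Step 4 — Source phasor: V = 7.34∠-83.0° V = 0.8945 - j7.285 V.
Step 5 — Current: I = V / Z = 0.0004653 - j0.003897 A = 0.003925∠-83.2° A.
Step 6 — Complex power: S = V·I* = 0.02881 + j9.68e-05 VA.
Step 7 — Real power: P = Re(S) = 0.02881 W.
Step 8 — Reactive power: Q = Im(S) = 9.68e-05 VAR.
Step 9 — Apparent power: |S| = 0.02881 VA.
Step 10 — Power factor: PF = P/|S| = 1 (lagging).

(a) P = 0.02881 W  (b) Q = 9.68e-05 VAR  (c) S = 0.02881 VA  (d) PF = 1 (lagging)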